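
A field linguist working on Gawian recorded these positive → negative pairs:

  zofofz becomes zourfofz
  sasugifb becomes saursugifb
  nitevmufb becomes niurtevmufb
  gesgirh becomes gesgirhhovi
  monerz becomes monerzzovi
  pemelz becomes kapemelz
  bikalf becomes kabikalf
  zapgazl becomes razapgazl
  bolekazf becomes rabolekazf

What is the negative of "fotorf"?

zofofz and monerz both end in -z yet inflect differently (zourfofz, monerzzovi), so the final letter is not what conditions the rule; the second-to-last letter is.
"fotorf" has second-to-last letter 'r'. The stems whose second-to-last letter is 'r' (gesgirh → gesgirhhovi, monerz → monerzzovi) double the final consonant and add -ovi.
The other patterns: stems whose second-to-last letter is 'f' insert -ur- after the first vowel; stems whose second-to-last letter is 'l' add the prefix ka-; stems whose second-to-last letter is 'z' add the prefix ra-.
So fotorf → fotorffovi.

fotorffovi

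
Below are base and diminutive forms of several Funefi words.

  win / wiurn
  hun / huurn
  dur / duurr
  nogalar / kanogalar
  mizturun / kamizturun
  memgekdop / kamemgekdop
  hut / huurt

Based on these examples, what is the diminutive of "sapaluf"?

kasapaluf

hun and mizturun both end in -n yet inflect differently (huurn, kamizturun), so the final letter is not what conditions the rule; the number of vowels is.
"sapaluf" has 3 vowels. The stems with 3 vowels (mizturun → kamizturun, nogalar → kanogalar, memgekdop → kamemgekdop) add the prefix ka-.
The other pattern: stems with 1 vowel insert -ur- after the first vowel.
So sapaluf → kasapaluf.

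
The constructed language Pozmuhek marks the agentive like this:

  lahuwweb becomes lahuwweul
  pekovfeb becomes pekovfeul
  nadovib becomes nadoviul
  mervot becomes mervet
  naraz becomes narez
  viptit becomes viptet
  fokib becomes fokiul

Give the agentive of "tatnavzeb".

"tatnavzeb" ends in -b. The stems ending in -b (pekovfeb → pekovfeul, fokib → fokiul, nadovib → nadoviul) drop the final letter and add -ul.
The other pattern: stems ending in -t or -z change the last vowel to 'e'.
So tatnavzeb → tatnavzeul.

tatnavzeul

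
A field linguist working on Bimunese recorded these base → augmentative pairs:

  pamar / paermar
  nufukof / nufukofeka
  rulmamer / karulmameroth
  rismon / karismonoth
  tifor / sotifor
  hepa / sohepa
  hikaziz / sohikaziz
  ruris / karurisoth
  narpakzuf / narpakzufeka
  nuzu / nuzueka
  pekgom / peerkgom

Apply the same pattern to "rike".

pamar and rulmamer both end in -r yet inflect differently (paermar, karulmameroth), so the final letter is not what conditions the rule; the first letter is.
"rike" begins with r-. The stems beginning with r- (rulmamer → karulmameroth, rismon → karismonoth, ruris → karurisoth) add ka- … -oth around the stem.
The other patterns: stems beginning with n- add -eka; stems beginning with p- insert -er- after the first vowel; stems beginning with h- or t- add the prefix so-.
So rike → karikeoth.

karikeoth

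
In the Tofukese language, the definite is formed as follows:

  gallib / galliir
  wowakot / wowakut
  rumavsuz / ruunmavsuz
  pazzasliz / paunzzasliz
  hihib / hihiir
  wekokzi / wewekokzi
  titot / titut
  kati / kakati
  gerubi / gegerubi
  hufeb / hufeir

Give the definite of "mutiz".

muuntiz

pazzasliz and hihib both have last vowel 'i' yet inflect differently (paunzzasliz, hihiir), so the last vowel is not what conditions the rule; the final letter is.
"mutiz" ends in -z. The stems ending in -z (pazzasliz → paunzzasliz, rumavsuz → ruunmavsuz) insert -un- after the first vowel.
So mutiz → muuntiz.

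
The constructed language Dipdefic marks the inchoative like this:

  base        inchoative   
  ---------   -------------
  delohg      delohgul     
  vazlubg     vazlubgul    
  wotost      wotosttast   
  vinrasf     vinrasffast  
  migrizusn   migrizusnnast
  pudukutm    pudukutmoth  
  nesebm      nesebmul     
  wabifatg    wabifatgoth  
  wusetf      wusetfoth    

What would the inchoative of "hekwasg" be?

wusetf and vinrasf both end in -f yet inflect differently (wusetfoth, vinrasffast), so the final letter is not what conditions the rule; the second-to-last letter is.
"hekwasg" has second-to-last letter 's'. The stems whose second-to-last letter is 's' (migrizusn → migrizusnnast, vinrasf → vinrasffast, wotost → wotosttast) double the final consonant and add -ast.
The other patterns: stems whose second-to-last letter is 't' add -oth; stems whose second-to-last letter is 'b' or 'h' add -ul.
So hekwasg → hekwasggast.

hekwasggast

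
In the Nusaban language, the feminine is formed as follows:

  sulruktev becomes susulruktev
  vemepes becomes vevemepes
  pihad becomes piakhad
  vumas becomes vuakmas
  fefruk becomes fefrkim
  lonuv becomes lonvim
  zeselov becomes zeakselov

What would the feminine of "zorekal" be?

zoakrekal

lonuv and sulruktev both end in -v yet inflect differently (lonvim, susulruktev), so the final letter is not what conditions the rule; the last vowel is.
"zorekal" has last vowel 'a'. The stems whose last vowel is 'a' (vumas → vuakmas, pihad → piakhad) insert -ak- after the first vowel.
So zorekal → zoakrekal.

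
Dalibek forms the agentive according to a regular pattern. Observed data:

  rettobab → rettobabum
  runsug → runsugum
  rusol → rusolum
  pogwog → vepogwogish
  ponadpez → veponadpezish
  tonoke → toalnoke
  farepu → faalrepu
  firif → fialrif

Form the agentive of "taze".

"taze" begins with t-. The one such stem in the data (tonoke → toalnoke) inserts -al- after the first vowel (as do farepu, firif), so the same rule applies.
The other patterns: stems beginning with r- add -um; stems beginning with p- add ve- … -ish around the stem.
So taze → taalze.

taalze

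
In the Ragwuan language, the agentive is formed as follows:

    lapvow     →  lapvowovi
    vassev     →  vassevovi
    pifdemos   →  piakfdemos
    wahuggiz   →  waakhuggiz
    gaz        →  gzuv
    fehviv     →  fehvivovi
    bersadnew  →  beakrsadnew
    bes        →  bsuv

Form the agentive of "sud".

sduv

"sud" has 1 vowel. The stems with 1 vowel (gaz → gzuv, bes → bsuv) delete the last vowel and add -uv.
So sud → sduv.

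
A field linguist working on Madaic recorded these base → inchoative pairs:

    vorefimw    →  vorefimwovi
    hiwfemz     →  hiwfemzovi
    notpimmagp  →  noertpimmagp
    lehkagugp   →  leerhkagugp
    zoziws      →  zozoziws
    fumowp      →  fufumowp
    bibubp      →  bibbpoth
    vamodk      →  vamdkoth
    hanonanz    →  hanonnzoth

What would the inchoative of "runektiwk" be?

"runektiwk" has second-to-last letter 'w'. The stems whose second-to-last letter is 'w' (zoziws → zozoziws, fumowp → fufumowp) repeat the first consonant+vowel as a prefix.
So runektiwk → rurunektiwk.

rurunektiwk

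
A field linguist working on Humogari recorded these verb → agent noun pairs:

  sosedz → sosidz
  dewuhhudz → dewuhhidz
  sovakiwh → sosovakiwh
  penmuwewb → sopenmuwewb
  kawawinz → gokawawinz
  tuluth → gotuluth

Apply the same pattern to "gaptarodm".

"gaptarodm" has second-to-last letter 'd'. The stems whose second-to-last letter is 'd' (sosedz → sosidz, dewuhhudz → dewuhhidz) change the last vowel to 'i'.
So gaptarodm → gaptaridm.

gaptaridm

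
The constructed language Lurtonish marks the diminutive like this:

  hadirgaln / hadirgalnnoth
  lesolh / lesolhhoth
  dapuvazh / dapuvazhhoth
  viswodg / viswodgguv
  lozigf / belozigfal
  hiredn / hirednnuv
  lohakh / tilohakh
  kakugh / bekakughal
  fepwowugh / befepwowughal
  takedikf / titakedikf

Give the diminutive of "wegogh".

takedikf and lozigf both end in -f yet inflect differently (titakedikf, belozigfal), so the final letter is not what conditions the rule; the second-to-last letter is.
"wegogh" has second-to-last letter 'g'. The stems whose second-to-last letter is 'g' (lozigf → belozigfal, fepwowugh → befepwowughal, kakugh → bekakughal) add be- … -al around the stem.
The other patterns: stems whose second-to-last letter is 'd' double the final consonant and add -uv; stems whose second-to-last letter is 'k' add the prefix ti-; stems whose second-to-last letter is 'l' or 'z' double the final consonant and add -oth.
So wegogh → bewegoghal.

bewegoghal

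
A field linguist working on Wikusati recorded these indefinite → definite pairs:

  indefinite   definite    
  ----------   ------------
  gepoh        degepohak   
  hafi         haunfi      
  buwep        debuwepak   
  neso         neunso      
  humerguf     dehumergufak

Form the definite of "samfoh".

gepoh and neso both have last vowel 'o' yet inflect differently (degepohak, neunso), so the last vowel is not what conditions the rule; whether the stem ends in a vowel or a consonant is.
"samfoh" ends in a consonant. The stems ending in a consonant (humerguf → dehumergufak, gepoh → degepohak, buwep → debuwepak) add de- … -ak around the stem.
The other pattern: stems ending in a vowel insert -un- after the first vowel.
So samfoh → desamfohak.

desamfohak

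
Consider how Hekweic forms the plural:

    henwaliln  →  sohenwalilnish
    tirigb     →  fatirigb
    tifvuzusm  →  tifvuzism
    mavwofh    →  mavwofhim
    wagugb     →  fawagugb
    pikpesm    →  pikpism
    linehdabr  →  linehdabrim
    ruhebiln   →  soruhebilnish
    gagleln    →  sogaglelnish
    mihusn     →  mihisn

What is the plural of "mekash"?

mekish

"mekash" has second-to-last letter 's'. The stems whose second-to-last letter is 's' (mihusn → mihisn, pikpesm → pikpism, tifvuzusm → tifvuzism) change the last vowel to 'i'.
The other patterns: stems whose second-to-last letter is 'l' add so- … -ish around the stem; stems whose second-to-last letter is 'b' or 'f' add -im; stems whose second-to-last letter is 'g' add the prefix fa-.
So mekash → mekish.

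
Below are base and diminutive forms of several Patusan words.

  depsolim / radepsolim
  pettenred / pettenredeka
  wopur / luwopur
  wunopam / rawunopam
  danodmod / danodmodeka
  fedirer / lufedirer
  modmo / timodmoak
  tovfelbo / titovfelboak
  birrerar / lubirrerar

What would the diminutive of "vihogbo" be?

tivihogboak

fedirer and pettenred both have last vowel 'e' yet inflect differently (lufedirer, pettenredeka), so the last vowel is not what conditions the rule; the final letter is.
"vihogbo" ends in -o. The stems ending in -o (modmo → timodmoak, tovfelbo → titovfelboak) add ti- … -ak around the stem.
The other patterns: stems ending in -r add the prefix lu-; stems ending in -d add -eka; stems ending in -m add the prefix ra-.
So vihogbo → tivihogboak.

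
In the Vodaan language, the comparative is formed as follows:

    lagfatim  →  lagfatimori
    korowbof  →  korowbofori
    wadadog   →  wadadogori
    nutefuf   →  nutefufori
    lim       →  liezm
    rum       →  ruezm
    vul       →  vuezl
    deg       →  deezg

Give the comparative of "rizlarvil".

rizlarvilori

lagfatim and lim both end in -m yet inflect differently (lagfatimori, liezm), so the final letter is not what conditions the rule; the number of vowels is.
"rizlarvil" has 3 vowels. The stems with 3 vowels (lagfatim → lagfatimori, korowbof → korowbofori, wadadog → wadadogori) add -ori.
The other pattern: stems with 1 vowel insert -ez- after the first vowel.
So rizlarvil → rizlarvilori.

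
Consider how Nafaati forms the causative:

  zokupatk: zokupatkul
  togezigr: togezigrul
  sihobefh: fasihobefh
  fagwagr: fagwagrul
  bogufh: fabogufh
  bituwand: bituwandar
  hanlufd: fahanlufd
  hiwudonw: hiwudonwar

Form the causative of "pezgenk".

pezgenkar

bituwand and hanlufd both end in -d yet inflect differently (bituwandar, fahanlufd), so the final letter is not what conditions the rule; the second-to-last letter is.
"pezgenk" has second-to-last letter 'n'. The stems whose second-to-last letter is 'n' (hiwudonw → hiwudonwar, bituwand → bituwandar) add -ar.
The other patterns: stems whose second-to-last letter is 'f' add the prefix fa-; stems whose second-to-last letter is 'g' or 't' add -ul.
So pezgenk → pezgenkar.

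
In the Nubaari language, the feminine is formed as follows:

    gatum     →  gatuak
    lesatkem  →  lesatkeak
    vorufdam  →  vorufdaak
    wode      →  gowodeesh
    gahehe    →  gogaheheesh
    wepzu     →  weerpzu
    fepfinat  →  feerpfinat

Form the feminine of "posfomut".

poersfomut

lesatkem and wode both have last vowel 'e' yet inflect differently (lesatkeak, gowodeesh), so the last vowel is not what conditions the rule; the final letter is.
"posfomut" ends in -t. The one such stem in the data (fepfinat → feerpfinat) inserts -er- after the first vowel (as does wepzu), so the same rule applies.
The other patterns: stems ending in -m drop the final letter and add -ak; stems ending in -e add go- … -esh around the stem.
So posfomut → poersfomut.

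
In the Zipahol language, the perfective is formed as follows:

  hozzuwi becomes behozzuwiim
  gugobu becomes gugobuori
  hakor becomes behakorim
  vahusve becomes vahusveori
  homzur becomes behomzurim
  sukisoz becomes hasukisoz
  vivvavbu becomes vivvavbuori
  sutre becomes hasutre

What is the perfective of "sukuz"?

sutre and vahusve both end in -e yet inflect differently (hasutre, vahusveori), so the final letter is not what conditions the rule; the first letter is.
"sukuz" begins with s-. The stems beginning with s- (sukisoz → hasukisoz, sutre → hasutre) add the prefix ha-.
The other patterns: stems beginning with h- add be- … -im around the stem; stems beginning with g- or v- add -ori.
So sukuz → hasukuz.

hasukuz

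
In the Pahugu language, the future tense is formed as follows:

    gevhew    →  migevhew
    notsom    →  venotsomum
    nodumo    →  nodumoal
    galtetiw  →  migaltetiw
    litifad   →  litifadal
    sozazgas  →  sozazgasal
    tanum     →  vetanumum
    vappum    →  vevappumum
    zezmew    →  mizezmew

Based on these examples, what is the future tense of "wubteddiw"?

notsom and nodumo both have last vowel 'o' yet inflect differently (venotsomum, nodumoal), so the last vowel is not what conditions the rule; the final letter is.
"wubteddiw" ends in -w. The stems ending in -w (galtetiw → migaltetiw, gevhew → migevhew, zezmew → mizezmew) add the prefix mi-.
So wubteddiw → miwubteddiw.

miwubteddiw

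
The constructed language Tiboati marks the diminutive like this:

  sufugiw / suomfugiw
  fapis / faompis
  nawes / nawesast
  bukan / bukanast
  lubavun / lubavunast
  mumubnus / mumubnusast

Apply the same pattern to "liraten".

fapis and nawes both end in -s yet inflect differently (faompis, nawesast), so the final letter is not what conditions the rule; the last vowel is.
"liraten" has last vowel 'e'. The one such stem in the data (nawes → nawesast) adds -ast, so the same rule applies.
The other pattern: stems whose last vowel is 'i' insert -om- after the first vowel.
So liraten → liratenast.

liratenast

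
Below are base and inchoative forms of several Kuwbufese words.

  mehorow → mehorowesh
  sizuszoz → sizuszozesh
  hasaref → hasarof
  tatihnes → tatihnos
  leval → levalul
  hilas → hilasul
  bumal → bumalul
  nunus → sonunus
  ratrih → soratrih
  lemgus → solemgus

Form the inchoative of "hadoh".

hadohesh

tatihnes and hilas both end in -s yet inflect differently (tatihnos, hilasul), so the final letter is not what conditions the rule; the last vowel is.
"hadoh" has last vowel 'o'. The stems whose last vowel is 'o' (mehorow → mehorowesh, sizuszoz → sizuszozesh) add -esh.
The other patterns: stems whose last vowel is 'e' change the last vowel to 'o'; stems whose last vowel is 'a' add -ul; stems whose last vowel is 'i' or 'u' add the prefix so-.
So hadoh → hadohesh.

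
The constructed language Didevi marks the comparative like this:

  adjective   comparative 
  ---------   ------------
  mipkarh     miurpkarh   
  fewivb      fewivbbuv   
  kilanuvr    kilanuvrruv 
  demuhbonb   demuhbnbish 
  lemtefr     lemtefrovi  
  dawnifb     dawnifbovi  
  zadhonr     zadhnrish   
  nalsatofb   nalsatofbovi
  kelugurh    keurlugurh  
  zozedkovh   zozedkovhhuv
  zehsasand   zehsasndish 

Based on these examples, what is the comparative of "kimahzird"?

zozedkovh and kelugurh both end in -h yet inflect differently (zozedkovhhuv, keurlugurh), so the final letter is not what conditions the rule; the second-to-last letter is.
"kimahzird" has second-to-last letter 'r'. The stems whose second-to-last letter is 'r' (kelugurh → keurlugurh, mipkarh → miurpkarh) insert -ur- after the first vowel.
So kimahzird → kiurmahzird.

kiurmahzird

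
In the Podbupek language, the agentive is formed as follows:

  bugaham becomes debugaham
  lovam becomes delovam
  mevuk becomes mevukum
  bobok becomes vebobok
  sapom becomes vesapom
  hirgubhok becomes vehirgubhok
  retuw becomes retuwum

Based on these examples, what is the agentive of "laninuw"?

laninuwum

"laninuw" has last vowel 'u'. The stems whose last vowel is 'u' (retuw → retuwum, mevuk → mevukum) add -um.
The other patterns: stems whose last vowel is 'o' add the prefix ve-; stems whose last vowel is 'a' add the prefix de-.
So laninuw → laninuwum.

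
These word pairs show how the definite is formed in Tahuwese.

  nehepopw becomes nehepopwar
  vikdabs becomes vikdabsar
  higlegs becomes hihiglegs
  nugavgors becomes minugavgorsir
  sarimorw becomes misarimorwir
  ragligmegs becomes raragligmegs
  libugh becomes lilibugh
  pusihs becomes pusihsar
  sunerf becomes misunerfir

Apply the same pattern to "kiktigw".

kikiktigw

"kiktigw" has second-to-last letter 'g'. The stems whose second-to-last letter is 'g' (ragligmegs → raragligmegs, higlegs → hihiglegs, libugh → lilibugh) repeat the first consonant+vowel as a prefix.
So kiktigw → kikiktigw.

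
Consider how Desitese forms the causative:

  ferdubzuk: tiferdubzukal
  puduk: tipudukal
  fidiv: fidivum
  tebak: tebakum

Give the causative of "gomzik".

ferdubzuk and tebak both end in -k yet inflect differently (tiferdubzukal, tebakum), so the final letter is not what conditions the rule; the last vowel is.
"gomzik" has last vowel 'i'. The one such stem in the data (fidiv → fidivum) adds -um, so the same rule applies.
The other pattern: stems whose last vowel is 'u' add ti- … -al around the stem.
So gomzik → gomzikum.

gomzikum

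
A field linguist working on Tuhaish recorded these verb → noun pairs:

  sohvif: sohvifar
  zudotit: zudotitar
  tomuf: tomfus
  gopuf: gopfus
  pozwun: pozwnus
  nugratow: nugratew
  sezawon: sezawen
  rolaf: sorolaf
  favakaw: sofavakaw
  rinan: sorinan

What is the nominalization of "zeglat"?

sohvif and tomuf both end in -f yet inflect differently (sohvifar, tomfus), so the final letter is not what conditions the rule; the last vowel is.
"zeglat" has last vowel 'a'. The stems whose last vowel is 'a' (rolaf → sorolaf, favakaw → sofavakaw, rinan → sorinan) add the prefix so-.
So zeglat → sozeglat.

sozeglat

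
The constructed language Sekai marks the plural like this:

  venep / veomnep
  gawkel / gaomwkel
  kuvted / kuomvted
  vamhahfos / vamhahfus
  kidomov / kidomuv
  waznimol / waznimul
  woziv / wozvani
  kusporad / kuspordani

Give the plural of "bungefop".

"bungefop" has last vowel 'o'. The stems whose last vowel is 'o' (vamhahfos → vamhahfus, kidomov → kidomuv, waznimol → waznimul) change the last vowel to 'u'.
So bungefop → bungefup.

bungefup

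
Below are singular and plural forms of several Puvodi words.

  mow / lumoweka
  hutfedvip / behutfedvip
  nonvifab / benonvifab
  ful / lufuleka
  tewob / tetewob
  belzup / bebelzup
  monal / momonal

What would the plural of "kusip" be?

kukusip

"kusip" has 2 vowels. The stems with 2 vowels (tewob → tetewob, monal → momonal, belzup → bebelzup) repeat the first consonant+vowel as a prefix.
The other patterns: stems with 1 vowel add lu- … -eka around the stem; stems with 3 vowels add the prefix be-.
So kusip → kukusip.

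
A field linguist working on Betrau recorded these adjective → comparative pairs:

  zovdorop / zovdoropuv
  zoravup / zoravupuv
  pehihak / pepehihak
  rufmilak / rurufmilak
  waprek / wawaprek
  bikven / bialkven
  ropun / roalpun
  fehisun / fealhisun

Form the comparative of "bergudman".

"bergudman" ends in -n. The stems ending in -n (bikven → bialkven, ropun → roalpun, fehisun → fealhisun) insert -al- after the first vowel.
So bergudman → bealrgudman.

bealrgudman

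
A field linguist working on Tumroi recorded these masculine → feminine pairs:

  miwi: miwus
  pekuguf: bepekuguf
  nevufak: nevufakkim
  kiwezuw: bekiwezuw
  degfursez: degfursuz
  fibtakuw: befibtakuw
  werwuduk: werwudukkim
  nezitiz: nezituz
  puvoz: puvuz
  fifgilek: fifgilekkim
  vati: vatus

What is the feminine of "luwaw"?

beluwaw

fifgilek and degfursez both have last vowel 'e' yet inflect differently (fifgilekkim, degfursuz), so the last vowel is not what conditions the rule; the final letter is.
"luwaw" ends in -w. The stems ending in -w (kiwezuw → bekiwezuw, fibtakuw → befibtakuw) add the prefix be-.
The other patterns: stems ending in -k double the final consonant and add -im; stems ending in -i drop the final letter and add -us; stems ending in -z change the last vowel to 'u'.
So luwaw → beluwaw.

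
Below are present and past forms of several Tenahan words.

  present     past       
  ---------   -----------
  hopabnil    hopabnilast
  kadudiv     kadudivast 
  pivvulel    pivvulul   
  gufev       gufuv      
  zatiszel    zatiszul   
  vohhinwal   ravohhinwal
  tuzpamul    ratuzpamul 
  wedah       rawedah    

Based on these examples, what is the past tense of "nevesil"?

nevesilast

"nevesil" has last vowel 'i'. The stems whose last vowel is 'i' (hopabnil → hopabnilast, kadudiv → kadudivast) add -ast.
The other patterns: stems whose last vowel is 'e' change the last vowel to 'u'; stems whose last vowel is 'a' or 'u' add the prefix ra-.
So nevesil → nevesilast.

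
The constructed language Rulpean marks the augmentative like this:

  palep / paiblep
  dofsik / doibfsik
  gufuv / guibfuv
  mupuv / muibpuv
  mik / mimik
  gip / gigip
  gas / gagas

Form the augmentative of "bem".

bebem

"bem" has 1 vowel. The stems with 1 vowel (mik → mimik, gip → gigip, gas → gagas) repeat the first consonant+vowel as a prefix.
The other pattern: stems with 2 vowels insert -ib- after the first vowel.
So bem → bebem.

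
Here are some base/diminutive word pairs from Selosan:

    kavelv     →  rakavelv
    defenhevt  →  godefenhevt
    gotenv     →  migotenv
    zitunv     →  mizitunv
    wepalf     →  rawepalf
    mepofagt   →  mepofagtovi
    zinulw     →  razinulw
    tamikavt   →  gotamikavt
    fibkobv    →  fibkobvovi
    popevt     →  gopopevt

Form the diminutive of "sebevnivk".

gosebevnivk

"sebevnivk" has second-to-last letter 'v'. The stems whose second-to-last letter is 'v' (tamikavt → gotamikavt, popevt → gopopevt, defenhevt → godefenhevt) add the prefix go-.
So sebevnivk → gosebevnivk.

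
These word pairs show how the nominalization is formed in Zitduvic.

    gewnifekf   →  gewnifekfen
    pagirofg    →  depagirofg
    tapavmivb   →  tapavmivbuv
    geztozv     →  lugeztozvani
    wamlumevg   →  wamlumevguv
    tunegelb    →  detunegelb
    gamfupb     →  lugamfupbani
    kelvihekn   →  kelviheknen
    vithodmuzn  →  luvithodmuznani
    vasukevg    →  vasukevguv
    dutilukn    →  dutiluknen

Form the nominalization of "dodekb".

dodekben

tapavmivb and gamfupb both end in -b yet inflect differently (tapavmivbuv, lugamfupbani), so the final letter is not what conditions the rule; the second-to-last letter is.
"dodekb" has second-to-last letter 'k'. The stems whose second-to-last letter is 'k' (kelvihekn → kelviheknen, gewnifekf → gewnifekfen, dutilukn → dutiluknen) add -en.
So dodekb → dodekben.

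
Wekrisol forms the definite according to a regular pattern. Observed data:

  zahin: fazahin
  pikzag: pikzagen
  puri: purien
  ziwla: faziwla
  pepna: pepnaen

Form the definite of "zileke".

pepna and ziwla both end in -a yet inflect differently (pepnaen, faziwla), so the final letter is not what conditions the rule; the first letter is.
"zileke" begins with z-. The stems beginning with z- (zahin → fazahin, ziwla → faziwla) add the prefix fa-.
The other pattern: stems beginning with p- add -en.
So zileke → fazileke.

fazileke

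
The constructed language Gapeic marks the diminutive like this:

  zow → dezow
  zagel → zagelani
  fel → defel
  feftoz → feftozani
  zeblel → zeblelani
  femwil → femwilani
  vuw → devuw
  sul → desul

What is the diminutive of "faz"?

defaz

sul and zagel both end in -l yet inflect differently (desul, zagelani), so the final letter is not what conditions the rule; the number of vowels is.
"faz" has 1 vowel. The stems with 1 vowel (zow → dezow, vuw → devuw, sul → desul) add the prefix de-.
The other pattern: stems with 2 vowels add -ani.
So faz → defaz.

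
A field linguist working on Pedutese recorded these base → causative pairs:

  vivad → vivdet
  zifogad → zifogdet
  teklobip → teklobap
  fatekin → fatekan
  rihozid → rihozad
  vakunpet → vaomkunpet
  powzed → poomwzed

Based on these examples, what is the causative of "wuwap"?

wuwpet

vivad and rihozid both end in -d yet inflect differently (vivdet, rihozad), so the final letter is not what conditions the rule; the last vowel is.
"wuwap" has last vowel 'a'. The stems whose last vowel is 'a' (vivad → vivdet, zifogad → zifogdet) delete the last vowel and add -et.
The other patterns: stems whose last vowel is 'i' change the last vowel to 'a'; stems whose last vowel is 'e' insert -om- after the first vowel.
So wuwap → wuwpet.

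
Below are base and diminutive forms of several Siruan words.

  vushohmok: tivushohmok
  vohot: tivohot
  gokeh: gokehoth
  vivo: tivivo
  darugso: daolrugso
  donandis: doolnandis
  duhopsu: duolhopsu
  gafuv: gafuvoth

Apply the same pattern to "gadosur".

vivo and darugso both end in -o yet inflect differently (tivivo, daolrugso), so the final letter is not what conditions the rule; the first letter is.
"gadosur" begins with g-. The stems beginning with g- (gokeh → gokehoth, gafuv → gafuvoth) add -oth.
The other patterns: stems beginning with v- add the prefix ti-; stems beginning with d- insert -ol- after the first vowel.
So gadosur → gadosuroth.

gadosuroth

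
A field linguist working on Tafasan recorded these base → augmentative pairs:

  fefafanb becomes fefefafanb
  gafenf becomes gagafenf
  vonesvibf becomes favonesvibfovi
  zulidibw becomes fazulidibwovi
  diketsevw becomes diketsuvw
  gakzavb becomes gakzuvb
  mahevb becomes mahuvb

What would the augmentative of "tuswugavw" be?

tuswuguvw

"tuswugavw" has second-to-last letter 'v'. The stems whose second-to-last letter is 'v' (diketsevw → diketsuvw, gakzavb → gakzuvb, mahevb → mahuvb) change the last vowel to 'u'.
So tuswugavw → tuswuguvw.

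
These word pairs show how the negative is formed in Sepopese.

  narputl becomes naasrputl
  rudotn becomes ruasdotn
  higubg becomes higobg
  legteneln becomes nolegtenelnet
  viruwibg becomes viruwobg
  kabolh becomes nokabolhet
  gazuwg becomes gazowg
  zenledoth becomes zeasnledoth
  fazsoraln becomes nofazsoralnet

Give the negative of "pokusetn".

rudotn and legteneln both end in -n yet inflect differently (ruasdotn, nolegtenelnet), so the final letter is not what conditions the rule; the second-to-last letter is.
"pokusetn" has second-to-last letter 't'. The stems whose second-to-last letter is 't' (zenledoth → zeasnledoth, narputl → naasrputl, rudotn → ruasdotn) insert -as- after the first vowel.
The other patterns: stems whose second-to-last letter is 'l' add no- … -et around the stem; stems whose second-to-last letter is 'b' or 'w' change the last vowel to 'o'.
So pokusetn → poaskusetn.

poaskusetn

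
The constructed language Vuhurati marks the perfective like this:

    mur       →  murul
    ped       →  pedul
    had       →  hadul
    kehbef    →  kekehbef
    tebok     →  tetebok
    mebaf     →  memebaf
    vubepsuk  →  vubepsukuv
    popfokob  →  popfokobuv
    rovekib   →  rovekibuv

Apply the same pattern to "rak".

rakul

"rak" has 1 vowel. The stems with 1 vowel (mur → murul, ped → pedul, had → hadul) add -ul.
So rak → rakul.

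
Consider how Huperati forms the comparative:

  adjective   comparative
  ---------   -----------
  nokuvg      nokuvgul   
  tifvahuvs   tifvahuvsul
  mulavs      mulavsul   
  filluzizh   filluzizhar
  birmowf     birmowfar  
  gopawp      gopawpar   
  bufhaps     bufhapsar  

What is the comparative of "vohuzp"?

"vohuzp" has second-to-last letter 'z'. The one such stem in the data (filluzizh → filluzizhar) adds -ar, so the same rule applies.
The other pattern: stems whose second-to-last letter is 'v' add -ul.
So vohuzp → vohuzpar.

vohuzpar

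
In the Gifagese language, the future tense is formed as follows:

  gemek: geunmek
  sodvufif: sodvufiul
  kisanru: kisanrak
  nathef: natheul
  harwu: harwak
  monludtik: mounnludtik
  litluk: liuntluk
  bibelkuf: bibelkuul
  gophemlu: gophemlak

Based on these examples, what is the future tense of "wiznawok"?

bibelkuf and gophemlu both have last vowel 'u' yet inflect differently (bibelkuul, gophemlak), so the last vowel is not what conditions the rule; the final letter is.
"wiznawok" ends in -k. The stems ending in -k (litluk → liuntluk, gemek → geunmek, monludtik → mounnludtik) insert -un- after the first vowel.
The other patterns: stems ending in -f drop the final letter and add -ul; stems ending in -u drop the final letter and add -ak.
So wiznawok → wiunznawok.

wiunznawok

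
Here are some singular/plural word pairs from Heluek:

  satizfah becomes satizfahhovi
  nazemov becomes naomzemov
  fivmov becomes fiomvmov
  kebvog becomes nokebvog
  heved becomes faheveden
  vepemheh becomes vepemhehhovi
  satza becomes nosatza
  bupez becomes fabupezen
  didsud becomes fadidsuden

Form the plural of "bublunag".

heved and vepemheh both have last vowel 'e' yet inflect differently (faheveden, vepemhehhovi), so the last vowel is not what conditions the rule; the final letter is.
"bublunag" ends in -g. The one such stem in the data (kebvog → nokebvog) adds the prefix no-, so the same rule applies.
The other patterns: stems ending in -d or -z add fa- … -en around the stem; stems ending in -v insert -om- after the first vowel; stems ending in -h double the final consonant and add -ovi.
So bublunag → nobublunag.

nobublunag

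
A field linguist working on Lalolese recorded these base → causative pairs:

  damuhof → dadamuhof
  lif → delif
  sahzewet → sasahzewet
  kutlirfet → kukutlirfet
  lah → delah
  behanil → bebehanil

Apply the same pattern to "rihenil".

damuhof and lif both end in -f yet inflect differently (dadamuhof, delif), so the final letter is not what conditions the rule; the number of vowels is.
"rihenil" has 3 vowels. The stems with 3 vowels (sahzewet → sasahzewet, behanil → bebehanil, kutlirfet → kukutlirfet) repeat the first consonant+vowel as a prefix.
The other pattern: stems with 1 vowel add the prefix de-.
So rihenil → ririhenil.

ririhenil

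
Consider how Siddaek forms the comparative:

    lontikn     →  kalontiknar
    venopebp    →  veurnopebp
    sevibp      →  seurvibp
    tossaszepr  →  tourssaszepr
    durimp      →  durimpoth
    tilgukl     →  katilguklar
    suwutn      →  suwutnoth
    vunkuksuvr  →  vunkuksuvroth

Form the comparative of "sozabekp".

kasozabekpar

tossaszepr and vunkuksuvr both end in -r yet inflect differently (tourssaszepr, vunkuksuvroth), so the final letter is not what conditions the rule; the second-to-last letter is.
"sozabekp" has second-to-last letter 'k'. The stems whose second-to-last letter is 'k' (lontikn → kalontiknar, tilgukl → katilguklar) add ka- … -ar around the stem.
So sozabekp → kasozabekpar.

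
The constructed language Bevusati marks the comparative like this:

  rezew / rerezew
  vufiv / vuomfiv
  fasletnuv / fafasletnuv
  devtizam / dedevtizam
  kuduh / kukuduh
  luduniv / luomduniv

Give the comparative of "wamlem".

wawamlem

"wamlem" has last vowel 'e'. The one such stem in the data (rezew → rerezew) repeats the first consonant+vowel as a prefix (as do devtizam, fasletnuv), so the same rule applies.
So wamlem → wawamlem.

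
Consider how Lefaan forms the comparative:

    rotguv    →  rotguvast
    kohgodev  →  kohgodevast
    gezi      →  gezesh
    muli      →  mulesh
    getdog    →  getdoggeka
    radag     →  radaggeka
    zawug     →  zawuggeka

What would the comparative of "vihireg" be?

zawug and rotguv both have last vowel 'u' yet inflect differently (zawuggeka, rotguvast), so the last vowel is not what conditions the rule; the final letter is.
"vihireg" ends in -g. The stems ending in -g (zawug → zawuggeka, getdog → getdoggeka, radag → radaggeka) double the final consonant and add -eka.
The other patterns: stems ending in -i drop the final letter and add -esh; stems ending in -v add -ast.
So vihireg → vihireggeka.

vihireggeka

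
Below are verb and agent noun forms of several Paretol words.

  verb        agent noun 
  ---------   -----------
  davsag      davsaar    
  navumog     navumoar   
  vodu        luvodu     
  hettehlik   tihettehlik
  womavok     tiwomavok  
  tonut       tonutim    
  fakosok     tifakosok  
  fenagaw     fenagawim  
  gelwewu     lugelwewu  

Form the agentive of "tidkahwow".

womavok and navumog both have last vowel 'o' yet inflect differently (tiwomavok, navumoar), so the last vowel is not what conditions the rule; the final letter is.
"tidkahwow" ends in -w. The one such stem in the data (fenagaw → fenagawim) adds -im, so the same rule applies.
So tidkahwow → tidkahwowim.

tidkahwowim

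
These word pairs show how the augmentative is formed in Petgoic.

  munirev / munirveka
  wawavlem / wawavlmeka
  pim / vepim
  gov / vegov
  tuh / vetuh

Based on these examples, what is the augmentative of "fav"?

wawavlem and pim both end in -m yet inflect differently (wawavlmeka, vepim), so the final letter is not what conditions the rule; the number of vowels is.
"fav" has 1 vowel. The stems with 1 vowel (pim → vepim, gov → vegov, tuh → vetuh) add the prefix ve-.
So fav → vefav.

vefav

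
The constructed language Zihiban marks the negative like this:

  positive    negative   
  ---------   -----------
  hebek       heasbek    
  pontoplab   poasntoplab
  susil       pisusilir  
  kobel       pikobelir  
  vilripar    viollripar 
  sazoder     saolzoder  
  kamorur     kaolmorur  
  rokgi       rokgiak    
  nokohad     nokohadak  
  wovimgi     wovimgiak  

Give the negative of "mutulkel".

hebek and kobel both have last vowel 'e' yet inflect differently (heasbek, pikobelir), so the last vowel is not what conditions the rule; the final letter is.
"mutulkel" ends in -l. The stems ending in -l (susil → pisusilir, kobel → pikobelir) add pi- … -ir around the stem.
So mutulkel → pimutulkelir.

pimutulkelir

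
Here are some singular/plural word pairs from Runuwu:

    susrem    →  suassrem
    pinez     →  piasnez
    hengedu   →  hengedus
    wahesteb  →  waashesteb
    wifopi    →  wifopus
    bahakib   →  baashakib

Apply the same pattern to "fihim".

"fihim" ends in a consonant. The stems ending in a consonant (pinez → piasnez, wahesteb → waashesteb, susrem → suassrem) insert -as- after the first vowel.
The other pattern: stems ending in a vowel drop the final letter and add -us.
So fihim → fiashim.

fiashim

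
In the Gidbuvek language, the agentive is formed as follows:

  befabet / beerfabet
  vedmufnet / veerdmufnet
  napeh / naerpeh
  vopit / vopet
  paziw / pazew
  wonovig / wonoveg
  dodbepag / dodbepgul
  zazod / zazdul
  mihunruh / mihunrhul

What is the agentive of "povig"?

poveg

"povig" has last vowel 'i'. The stems whose last vowel is 'i' (vopit → vopet, paziw → pazew, wonovig → wonoveg) change the last vowel to 'e'.
So povig → poveg.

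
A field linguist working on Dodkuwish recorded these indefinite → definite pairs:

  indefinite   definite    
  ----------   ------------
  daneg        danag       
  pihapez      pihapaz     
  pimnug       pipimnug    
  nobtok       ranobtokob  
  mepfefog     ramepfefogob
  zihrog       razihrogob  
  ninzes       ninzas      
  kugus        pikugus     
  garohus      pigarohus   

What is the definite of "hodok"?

garohus and ninzes both end in -s yet inflect differently (pigarohus, ninzas), so the final letter is not what conditions the rule; the last vowel is.
"hodok" has last vowel 'o'. The stems whose last vowel is 'o' (nobtok → ranobtokob, zihrog → razihrogob, mepfefog → ramepfefogob) add ra- … -ob around the stem.
So hodok → rahodokob.

rahodokob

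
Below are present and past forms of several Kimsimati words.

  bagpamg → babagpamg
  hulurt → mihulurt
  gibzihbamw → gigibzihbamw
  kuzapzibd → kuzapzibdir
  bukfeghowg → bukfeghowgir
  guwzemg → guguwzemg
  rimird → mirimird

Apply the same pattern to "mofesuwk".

"mofesuwk" has second-to-last letter 'w'. The one such stem in the data (bukfeghowg → bukfeghowgir) adds -ir, so the same rule applies.
So mofesuwk → mofesuwkir.

mofesuwkir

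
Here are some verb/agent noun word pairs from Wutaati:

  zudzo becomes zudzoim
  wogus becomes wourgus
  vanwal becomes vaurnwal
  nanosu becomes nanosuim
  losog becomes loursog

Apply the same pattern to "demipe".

"demipe" ends in a vowel. The stems ending in a vowel (nanosu → nanosuim, zudzo → zudzoim) add -im.
The other pattern: stems ending in a consonant insert -ur- after the first vowel.
So demipe → demipeim.

demipeim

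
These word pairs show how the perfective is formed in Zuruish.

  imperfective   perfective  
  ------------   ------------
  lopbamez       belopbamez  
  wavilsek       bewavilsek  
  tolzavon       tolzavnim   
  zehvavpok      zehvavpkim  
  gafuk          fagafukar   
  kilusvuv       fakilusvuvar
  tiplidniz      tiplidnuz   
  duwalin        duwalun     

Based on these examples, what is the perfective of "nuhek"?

wavilsek and zehvavpok both end in -k yet inflect differently (bewavilsek, zehvavpkim), so the final letter is not what conditions the rule; the last vowel is.
"nuhek" has last vowel 'e'. The stems whose last vowel is 'e' (lopbamez → belopbamez, wavilsek → bewavilsek) add the prefix be-.
The other patterns: stems whose last vowel is 'o' delete the last vowel and add -im; stems whose last vowel is 'u' add fa- … -ar around the stem; stems whose last vowel is 'i' change the last vowel to 'u'.
So nuhek → benuhek.

benuhek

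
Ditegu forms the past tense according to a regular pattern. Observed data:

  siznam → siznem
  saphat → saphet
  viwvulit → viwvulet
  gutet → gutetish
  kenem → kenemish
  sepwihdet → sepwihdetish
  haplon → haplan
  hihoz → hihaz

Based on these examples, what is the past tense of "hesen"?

saphat and gutet both end in -t yet inflect differently (saphet, gutetish), so the final letter is not what conditions the rule; the last vowel is.
"hesen" has last vowel 'e'. The stems whose last vowel is 'e' (gutet → gutetish, kenem → kenemish, sepwihdet → sepwihdetish) add -ish.
The other patterns: stems whose last vowel is 'a' or 'i' change the last vowel to 'e'; stems whose last vowel is 'o' change the last vowel to 'a'.
So hesen → hesenish.

hesenish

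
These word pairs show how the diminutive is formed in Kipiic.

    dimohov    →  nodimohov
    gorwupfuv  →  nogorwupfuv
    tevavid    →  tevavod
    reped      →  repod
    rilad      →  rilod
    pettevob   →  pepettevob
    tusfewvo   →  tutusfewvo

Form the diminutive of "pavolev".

nopavolev

"pavolev" ends in -v. The stems ending in -v (dimohov → nodimohov, gorwupfuv → nogorwupfuv) add the prefix no-.
So pavolev → nopavolev.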